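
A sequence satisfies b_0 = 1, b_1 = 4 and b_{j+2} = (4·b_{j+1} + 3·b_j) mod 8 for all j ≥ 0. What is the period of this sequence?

Listing terms: b_0 = 1; b_1 = 4; b_2 = 3; b_3 = 0; b_4 = 1; b_5 = 4.
The sequence repeats with period 4.

4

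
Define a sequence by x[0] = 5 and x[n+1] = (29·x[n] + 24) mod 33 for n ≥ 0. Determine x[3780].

x[0] = 5, x[1] = 4, x[2] = 8, x[3] = 25, x[4] = 23, x[5] = 31, x[6] = 32, x[7] = 28, x[8] = 11, x[9] = 13, x[10] = 5.
Since x[10] = x[0] = 5, the sequence is periodic with period 10.
(3780 - 0) mod 10 = 0, so x[3780] = x[0] = 5.

5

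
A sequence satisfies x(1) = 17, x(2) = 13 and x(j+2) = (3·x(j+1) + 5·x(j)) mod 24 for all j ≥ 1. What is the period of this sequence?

12

Computing terms: x(1) = 17; x(2) = 13; x(3) = 4; x(4) = 5; x(5) = 11; x(6) = 10; x(7) = 13; x(8) = 17; x(9) = 20; x(10) = 1; x(11) = 7; x(12) = 2; x(13) = 17; x(14) = 13.
The sequence repeats with period 12.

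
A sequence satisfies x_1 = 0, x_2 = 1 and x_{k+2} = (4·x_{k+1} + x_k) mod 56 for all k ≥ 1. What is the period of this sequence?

Listing terms: x_1 = 0; x_2 = 1; x_3 = 4; x_4 = 17; x_5 = 16; x_6 = 25; x_7 = 4; x_8 = 41; x_9 = 0; x_{10} = 41; x_{11} = 52; x_{12} = 25; x_{13} = 40; x_{14} = 17; x_{15} = 52; x_{16} = 1; x_{17} = 0; x_{18} = 1.
The sequence repeats with period 16.

16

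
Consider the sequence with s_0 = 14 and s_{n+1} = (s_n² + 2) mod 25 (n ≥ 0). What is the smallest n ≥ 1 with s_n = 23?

1

s_0 = 14; s_1 = 23; s_2 = 6; s_3 = 13; s_4 = 21; s_5 = 18; s_6 = 1; s_7 = 3; s_8 = 11; s_9 = 23.
Since s_9 = s_1 = 23, the sequence is eventually periodic: after a pre-period of length 1 it cycles with period 8.
The value 23 first appears (with n ≥ 1) at s_1.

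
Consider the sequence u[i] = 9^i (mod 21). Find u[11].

18

We have u[1] = 9, u[2] = 18, u[3] = 15, u[4] = 9.
The sequence repeats with period 3.
So u[11] = u[1 + ((11-1) mod 3)] = u[2] = 18.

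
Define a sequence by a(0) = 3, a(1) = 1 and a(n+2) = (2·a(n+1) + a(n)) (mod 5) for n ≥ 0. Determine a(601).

1

We have a(0) = 3; a(1) = 1; a(2) = 0; a(3) = 1; a(4) = 2; a(5) = 0; a(6) = 2; a(7) = 4; a(8) = 0; a(9) = 4; a(10) = 3; a(11) = 0; a(12) = 3; a(13) = 1.
Since (a(12), a(13)) = (a(0), a(1)) = (3, 1) (two consecutive terms determine the rest), the sequence is periodic with period 12.
So a(601) = a(0 + ((601-0) mod 12)) = a(1) = 1.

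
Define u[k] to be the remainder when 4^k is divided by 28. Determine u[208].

We have u[1] = 4, u[2] = 16, u[3] = 8, u[4] = 4.
Since u[4] = u[1] = 4, the sequence is periodic with period 3.
So u[208] = u[1 + ((208-1) mod 3)] = u[1] = 4.

4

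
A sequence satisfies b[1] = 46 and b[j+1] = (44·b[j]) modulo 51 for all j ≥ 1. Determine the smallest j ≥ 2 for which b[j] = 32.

4

We have b[1] = 46; b[2] = 35; b[3] = 10; b[4] = 32; b[5] = 31; b[6] = 38; b[7] = 40; b[8] = 26; b[9] = 22; b[10] = 50; b[11] = 7; b[12] = 2; b[13] = 37; b[14] = 47; b[15] = 28; b[16] = 8; b[17] = 46.
Since b[17] = b[1] = 46, the sequence is periodic with period 16.
The value 32 first appears (with j ≥ 2) at b[4].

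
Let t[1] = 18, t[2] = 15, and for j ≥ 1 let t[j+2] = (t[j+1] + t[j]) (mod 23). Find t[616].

Computing terms: t[1] = 18, t[2] = 15, t[3] = 10, t[4] = 2, t[5] = 12, t[6] = 14, t[7] = 3, t[8] = 17, t[9] = 20, t[10] = 14, t[11] = 11, t[12] = 2, t[13] = 13, t[14] = 15, t[15] = 5, t[16] = 20, t[17] = 2, t[18] = 22, t[19] = 1, t[20] = 0, t[21] = 1, t[22] = 1, t[23] = 2, t[24] = 3, t[25] = 5, t[26] = 8, t[27] = 13, t[28] = 21, t[29] = 11, t[30] = 9, t[31] = 20, t[32] = 6, t[33] = 3, t[34] = 9, t[35] = 12, t[36] = 21, t[37] = 10, t[38] = 8, t[39] = 18, t[40] = 3, t[41] = 21, t[42] = 1, t[43] = 22, t[44] = 0, t[45] = 22, t[46] = 22, t[47] = 21, t[48] = 20, t[49] = 18, t[50] = 15.
Since (t[49], t[50]) = (t[1], t[2]) = (18, 15) (two consecutive terms determine the rest), the sequence is periodic with period 48.
(616 - 1) mod 48 = 39, so t[616] = t[40] = 3.

3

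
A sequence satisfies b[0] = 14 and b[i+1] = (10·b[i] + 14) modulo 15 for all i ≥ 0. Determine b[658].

4

Listing terms: b[0] = 14, b[1] = 4, b[2] = 9, b[3] = 14.
The sequence repeats with period 3.
So b[658] = b[0 + ((658-0) mod 3)] = b[1] = 4.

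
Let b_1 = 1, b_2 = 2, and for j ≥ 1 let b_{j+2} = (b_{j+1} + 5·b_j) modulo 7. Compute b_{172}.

Listing terms: b_1 = 1,  b_2 = 2,  b_3 = 0,  b_4 = 3,  b_5 = 3,  b_6 = 4,  b_7 = 5,  b_8 = 4,  b_9 = 1,  b_{10} = 0,  b_{11} = 5,  b_{12} = 5,  b_{13} = 2,  b_{14} = 6,  b_{15} = 2,  b_{16} = 4,  b_{17} = 0,  b_{18} = 6,  b_{19} = 6,  b_{20} = 1,  b_{21} = 3,  b_{22} = 1,  b_{23} = 2.
Since (b_{22}, b_{23}) = (b_1, b_2) = (1, 2) (two consecutive terms determine the rest), the sequence is periodic with period 21.
(172 - 1) mod 21 = 3, so b_{172} = b_4 = 3.

3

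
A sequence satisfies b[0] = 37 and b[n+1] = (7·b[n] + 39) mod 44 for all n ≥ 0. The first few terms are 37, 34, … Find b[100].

We have b[0] = 37; b[1] = 34; b[2] = 13; b[3] = 42; b[4] = 25; b[5] = 38; b[6] = 41; b[7] = 18; b[8] = 33; b[9] = 6; b[10] = 37.
The sequence repeats with period 10.
So b[100] = b[0 + ((100-0) mod 10)] = b[0] = 37.

37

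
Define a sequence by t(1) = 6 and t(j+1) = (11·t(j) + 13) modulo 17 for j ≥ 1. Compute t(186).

0

We have t(1) = 6, t(2) = 11, t(3) = 15, t(4) = 8, t(5) = 16, t(6) = 2, t(7) = 1, t(8) = 7, t(9) = 5, t(10) = 0, t(11) = 13, t(12) = 3, t(13) = 12, t(14) = 9, t(15) = 10, t(16) = 4, t(17) = 6.
Since t(17) = t(1) = 6, the sequence is periodic with period 16.
(186 - 1) mod 16 = 9, so t(186) = t(10) = 0.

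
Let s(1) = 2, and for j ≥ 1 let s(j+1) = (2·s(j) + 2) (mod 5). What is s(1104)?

0

Listing terms: s(1) = 2,  s(2) = 1,  s(3) = 4,  s(4) = 0,  s(5) = 2.
Since s(5) = s(1) = 2, the sequence is periodic with period 4.
So s(1104) = s(1 + ((1104-1) mod 4)) = s(4) = 0.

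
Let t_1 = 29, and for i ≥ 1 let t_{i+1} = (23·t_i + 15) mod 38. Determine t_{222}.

22

t_1 = 29; t_2 = 36; t_3 = 7; t_4 = 24; t_5 = 35; t_6 = 22; t_7 = 27; t_8 = 28; t_9 = 13; t_{10} = 10; t_{11} = 17; t_{12} = 26; t_{13} = 5; t_{14} = 16; t_{15} = 3; t_{16} = 8; t_{17} = 9; t_{18} = 32; t_{19} = 29.
The sequence repeats with period 18.
(222 - 1) mod 18 = 5, so t_{222} = t_6 = 22.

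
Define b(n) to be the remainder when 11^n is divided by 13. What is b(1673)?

7

Computing terms: b(0) = 1,  b(1) = 11,  b(2) = 4,  b(3) = 5,  b(4) = 3,  b(5) = 7,  b(6) = 12,  b(7) = 2,  b(8) = 9,  b(9) = 8,  b(10) = 10,  b(11) = 6,  b(12) = 1.
Since b(12) = b(0) = 1, the sequence is periodic with period 12.
(1673 - 0) mod 12 = 5, so b(1673) = b(5) = 7.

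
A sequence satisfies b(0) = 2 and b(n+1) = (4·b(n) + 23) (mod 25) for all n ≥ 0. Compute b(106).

We have b(0) = 2; b(1) = 6; b(2) = 22; b(3) = 11; b(4) = 17; b(5) = 16; b(6) = 12; b(7) = 21; b(8) = 7; b(9) = 1; b(10) = 2.
Since b(10) = b(0) = 2, the sequence is periodic with period 10.
So b(106) = b(0 + ((106-0) mod 10)) = b(6) = 12.

12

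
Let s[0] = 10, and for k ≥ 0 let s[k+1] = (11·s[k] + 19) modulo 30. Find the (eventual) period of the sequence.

10

s[0] = 10, s[1] = 9, s[2] = 28, s[3] = 27, s[4] = 16, s[5] = 15, s[6] = 4, s[7] = 3, s[8] = 22, s[9] = 21, s[10] = 10.
Since s[10] = s[0] = 10, the sequence is periodic with period 10.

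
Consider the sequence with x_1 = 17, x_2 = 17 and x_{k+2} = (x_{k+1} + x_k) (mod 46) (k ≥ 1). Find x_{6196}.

We have x_1 = 17,  x_2 = 17,  x_3 = 34,  x_4 = 5,  x_5 = 39,  x_6 = 44,  x_7 = 37,  x_8 = 35,  x_9 = 26,  x_{10} = 15,  x_{11} = 41,  x_{12} = 10,  x_{13} = 5,  x_{14} = 15,  x_{15} = 20,  x_{16} = 35,  x_{17} = 9,  x_{18} = 44,  x_{19} = 7,  x_{20} = 5,  x_{21} = 12,  x_{22} = 17,  x_{23} = 29,  x_{24} = 0,  x_{25} = 29,  x_{26} = 29,  x_{27} = 12,  x_{28} = 41,  x_{29} = 7,  x_{30} = 2,  x_{31} = 9,  x_{32} = 11,  x_{33} = 20,  x_{34} = 31,  x_{35} = 5,  x_{36} = 36,  x_{37} = 41,  x_{38} = 31,  x_{39} = 26,  x_{40} = 11,  x_{41} = 37,  x_{42} = 2,  x_{43} = 39,  x_{44} = 41,  x_{45} = 34,  x_{46} = 29,  x_{47} = 17,  x_{48} = 0,  x_{49} = 17,  x_{50} = 17.
Since (x_{49}, x_{50}) = (x_1, x_2) = (17, 17) (two consecutive terms determine the rest), the sequence is periodic with period 48.
So x_{6196} = x_{1 + ((6196-1) mod 48)} = x_4 = 5.

5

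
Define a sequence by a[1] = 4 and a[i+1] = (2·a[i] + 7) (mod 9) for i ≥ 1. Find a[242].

a[1] = 4; a[2] = 6; a[3] = 1; a[4] = 0; a[5] = 7; a[6] = 3; a[7] = 4.
Since a[7] = a[1] = 4, the sequence is periodic with period 6.
So a[242] = a[1 + ((242-1) mod 6)] = a[2] = 6.

6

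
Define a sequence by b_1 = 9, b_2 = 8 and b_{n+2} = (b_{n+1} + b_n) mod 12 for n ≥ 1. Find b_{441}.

9

We have b_1 = 9,  b_2 = 8,  b_3 = 5,  b_4 = 1,  b_5 = 6,  b_6 = 7,  b_7 = 1,  b_8 = 8,  b_9 = 9,  b_{10} = 5,  b_{11} = 2,  b_{12} = 7,  b_{13} = 9,  b_{14} = 4,  b_{15} = 1,  b_{16} = 5,  b_{17} = 6,  b_{18} = 11,  b_{19} = 5,  b_{20} = 4,  b_{21} = 9,  b_{22} = 1,  b_{23} = 10,  b_{24} = 11,  b_{25} = 9,  b_{26} = 8.
Since (b_{25}, b_{26}) = (b_1, b_2) = (9, 8) (two consecutive terms determine the rest), the sequence is periodic with period 24.
So b_{441} = b_{1 + ((441-1) mod 24)} = b_9 = 9.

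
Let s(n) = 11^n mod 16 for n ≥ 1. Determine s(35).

3

Listing terms: s(1) = 11; s(2) = 9; s(3) = 3; s(4) = 1; s(5) = 11.
The sequence repeats with period 4.
(35 - 1) mod 4 = 2, so s(35) = s(3) = 3.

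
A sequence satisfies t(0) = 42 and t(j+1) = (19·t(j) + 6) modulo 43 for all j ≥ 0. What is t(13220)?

19

Listing terms: t(0) = 42,  t(1) = 30,  t(2) = 17,  t(3) = 28,  t(4) = 22,  t(5) = 37,  t(6) = 21,  t(7) = 18,  t(8) = 4,  t(9) = 39,  t(10) = 16,  t(11) = 9,  t(12) = 5,  t(13) = 15,  t(14) = 33,  t(15) = 31,  t(16) = 36,  t(17) = 2,  t(18) = 1,  t(19) = 25,  t(20) = 8,  t(21) = 29,  t(22) = 41,  t(23) = 11,  t(24) = 0,  t(25) = 6,  t(26) = 34,  t(27) = 7,  t(28) = 10,  t(29) = 24,  t(30) = 32,  t(31) = 12,  t(32) = 19,  t(33) = 23,  t(34) = 13,  t(35) = 38,  t(36) = 40,  t(37) = 35,  t(38) = 26,  t(39) = 27,  t(40) = 3,  t(41) = 20,  t(42) = 42.
The sequence repeats with period 42.
So t(13220) = t(0 + ((13220-0) mod 42)) = t(32) = 19.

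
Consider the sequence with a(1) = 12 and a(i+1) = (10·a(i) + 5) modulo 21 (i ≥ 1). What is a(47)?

17

Computing terms: a(1) = 12, a(2) = 20, a(3) = 16, a(4) = 18, a(5) = 17, a(6) = 7, a(7) = 12.
The sequence repeats with period 6.
So a(47) = a(1 + ((47-1) mod 6)) = a(5) = 17.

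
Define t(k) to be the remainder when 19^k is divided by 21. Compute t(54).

1

Listing terms: t(1) = 19, t(2) = 4, t(3) = 13, t(4) = 16, t(5) = 10, t(6) = 1, t(7) = 19.
Since t(7) = t(1) = 19, the sequence is periodic with period 6.
So t(54) = t(1 + ((54-1) mod 6)) = t(6) = 1.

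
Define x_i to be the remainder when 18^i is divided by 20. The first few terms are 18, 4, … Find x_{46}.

4

Computing terms: x_1 = 18; x_2 = 4; x_3 = 12; x_4 = 16; x_5 = 8; x_6 = 4.
Since x_6 = x_2 = 4, the sequence is eventually periodic: after a pre-period of length 1 it cycles with period 4.
For i ≥ 2, x_i depends only on (i - 2) mod 4. (46 - 2) mod 4 = 0, so x_{46} = x_2 = 4.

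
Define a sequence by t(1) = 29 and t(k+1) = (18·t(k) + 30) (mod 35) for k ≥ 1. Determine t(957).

19

Listing terms: t(1) = 29,  t(2) = 27,  t(3) = 26,  t(4) = 8,  t(5) = 34,  t(6) = 12,  t(7) = 1,  t(8) = 13,  t(9) = 19,  t(10) = 22,  t(11) = 6,  t(12) = 33,  t(13) = 29.
The sequence repeats with period 12.
So t(957) = t(1 + ((957-1) mod 12)) = t(9) = 19.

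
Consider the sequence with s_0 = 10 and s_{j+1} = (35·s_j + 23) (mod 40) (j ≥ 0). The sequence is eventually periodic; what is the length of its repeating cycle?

We have s_0 = 10,  s_1 = 13,  s_2 = 38,  s_3 = 33,  s_4 = 18,  s_5 = 13.
Since s_5 = s_1 = 13, the sequence is eventually periodic: after a pre-period of length 1 it cycles with period 4.

4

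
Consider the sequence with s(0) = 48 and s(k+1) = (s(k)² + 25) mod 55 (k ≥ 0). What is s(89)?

Computing terms: s(0) = 48, s(1) = 19, s(2) = 1, s(3) = 26, s(4) = 41, s(5) = 1.
Since s(5) = s(2) = 1, the sequence is eventually periodic: after a pre-period of length 2 it cycles with period 3.
For k ≥ 2, s(k) depends only on (k - 2) mod 3. (89 - 2) mod 3 = 0, so s(89) = s(2) = 1.

1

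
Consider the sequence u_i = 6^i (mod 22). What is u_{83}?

18

Computing terms: u_0 = 1, u_1 = 6, u_2 = 14, u_3 = 18, u_4 = 20, u_5 = 10, u_6 = 16, u_7 = 8, u_8 = 4, u_9 = 2, u_{10} = 12, u_{11} = 6.
Since u_{11} = u_1 = 6, the sequence is eventually periodic: after a pre-period of length 1 it cycles with period 10.
For i ≥ 1, u_i depends only on (i - 1) mod 10. (83 - 1) mod 10 = 2, so u_{83} = u_3 = 18.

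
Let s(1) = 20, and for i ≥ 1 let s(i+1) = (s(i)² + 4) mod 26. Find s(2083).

20

Computing terms: s(1) = 20,  s(2) = 14,  s(3) = 18,  s(4) = 16,  s(5) = 0,  s(6) = 4,  s(7) = 20.
Since s(7) = s(1) = 20, the sequence is periodic with period 6.
(2083 - 1) mod 6 = 0, so s(2083) = s(1) = 20.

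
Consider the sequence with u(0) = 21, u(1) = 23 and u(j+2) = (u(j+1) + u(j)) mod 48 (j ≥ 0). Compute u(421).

u(0) = 21; u(1) = 23; u(2) = 44; u(3) = 19; u(4) = 15; u(5) = 34; u(6) = 1; u(7) = 35; u(8) = 36; u(9) = 23; u(10) = 11; u(11) = 34; u(12) = 45; u(13) = 31; u(14) = 28; u(15) = 11; u(16) = 39; u(17) = 2; u(18) = 41; u(19) = 43; u(20) = 36; u(21) = 31; u(22) = 19; u(23) = 2; u(24) = 21; u(25) = 23.
The sequence repeats with period 24.
(421 - 0) mod 24 = 13, so u(421) = u(13) = 31.

31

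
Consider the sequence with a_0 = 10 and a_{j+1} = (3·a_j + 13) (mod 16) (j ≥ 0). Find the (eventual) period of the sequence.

8

We have a_0 = 10; a_1 = 11; a_2 = 14; a_3 = 7; a_4 = 2; a_5 = 3; a_6 = 6; a_7 = 15; a_8 = 10.
Since a_8 = a_0 = 10, the sequence is periodic with period 8.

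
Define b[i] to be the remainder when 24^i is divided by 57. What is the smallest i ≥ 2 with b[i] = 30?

We have b[1] = 24,  b[2] = 6,  b[3] = 30,  b[4] = 36,  b[5] = 9,  b[6] = 45,  b[7] = 54,  b[8] = 42,  b[9] = 39,  b[10] = 24.
Since b[10] = b[1] = 24, the sequence is periodic with period 9.
The value 30 first appears (with i ≥ 2) at b[3].

3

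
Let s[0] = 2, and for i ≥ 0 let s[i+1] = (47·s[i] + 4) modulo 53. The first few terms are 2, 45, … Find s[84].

s[0] = 2; s[1] = 45; s[2] = 52; s[3] = 10; s[4] = 50; s[5] = 22; s[6] = 31; s[7] = 30; s[8] = 36; s[9] = 0; s[10] = 4; s[11] = 33; s[12] = 18; s[13] = 2.
The sequence repeats with period 13.
So s[84] = s[0 + ((84-0) mod 13)] = s[6] = 31.

31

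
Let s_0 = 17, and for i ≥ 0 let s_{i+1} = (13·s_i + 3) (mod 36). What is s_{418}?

35

Listing terms: s_0 = 17,  s_1 = 8,  s_2 = 35,  s_3 = 26,  s_4 = 17.
The sequence repeats with period 4.
(418 - 0) mod 4 = 2, so s_{418} = s_2 = 35.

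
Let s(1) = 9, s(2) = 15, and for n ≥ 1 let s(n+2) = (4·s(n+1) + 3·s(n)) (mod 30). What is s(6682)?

21

Listing terms: s(1) = 9, s(2) = 15, s(3) = 27, s(4) = 3, s(5) = 3, s(6) = 21, s(7) = 3, s(8) = 15, s(9) = 9, s(10) = 21, s(11) = 21, s(12) = 27, s(13) = 21, s(14) = 15, s(15) = 3, s(16) = 27, s(17) = 27, s(18) = 9, s(19) = 27, s(20) = 15, s(21) = 21, s(22) = 9, s(23) = 9, s(24) = 3, s(25) = 9, s(26) = 15.
The sequence repeats with period 24.
So s(6682) = s(1 + ((6682-1) mod 24)) = s(10) = 21.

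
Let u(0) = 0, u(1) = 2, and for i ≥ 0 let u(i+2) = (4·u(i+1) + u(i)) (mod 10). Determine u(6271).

8

We have u(0) = 0; u(1) = 2; u(2) = 8; u(3) = 4; u(4) = 4; u(5) = 0; u(6) = 4; u(7) = 6; u(8) = 8; u(9) = 8; u(10) = 0; u(11) = 8; u(12) = 2; u(13) = 6; u(14) = 6; u(15) = 0; u(16) = 6; u(17) = 4; u(18) = 2; u(19) = 2; u(20) = 0; u(21) = 2.
The sequence repeats with period 20.
(6271 - 0) mod 20 = 11, so u(6271) = u(11) = 8.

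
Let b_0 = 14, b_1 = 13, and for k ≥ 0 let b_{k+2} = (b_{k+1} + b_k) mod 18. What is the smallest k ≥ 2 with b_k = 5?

b_0 = 14,  b_1 = 13,  b_2 = 9,  b_3 = 4,  b_4 = 13,  b_5 = 17,  b_6 = 12,  b_7 = 11,  b_8 = 5,  b_9 = 16,  b_{10} = 3,  b_{11} = 1,  b_{12} = 4,  b_{13} = 5,  b_{14} = 9,  b_{15} = 14,  b_{16} = 5,  b_{17} = 1,  b_{18} = 6,  b_{19} = 7,  b_{20} = 13,  b_{21} = 2,  b_{22} = 15,  b_{23} = 17,  b_{24} = 14,  b_{25} = 13.
Since (b_{24}, b_{25}) = (b_0, b_1) = (14, 13) (two consecutive terms determine the rest), the sequence is periodic with period 24.
The value 5 first appears (with k ≥ 2) at b_8.

8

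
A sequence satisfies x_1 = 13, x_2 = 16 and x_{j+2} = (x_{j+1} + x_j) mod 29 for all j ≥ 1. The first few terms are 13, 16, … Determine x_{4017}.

Listing terms: x_1 = 13, x_2 = 16, x_3 = 0, x_4 = 16, x_5 = 16, x_6 = 3, x_7 = 19, x_8 = 22, x_9 = 12, x_{10} = 5, x_{11} = 17, x_{12} = 22, x_{13} = 10, x_{14} = 3, x_{15} = 13, x_{16} = 16.
The sequence repeats with period 14.
So x_{4017} = x_{1 + ((4017-1) mod 14)} = x_{13} = 10.

10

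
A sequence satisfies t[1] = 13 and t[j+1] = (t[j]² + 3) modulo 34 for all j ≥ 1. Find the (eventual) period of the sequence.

Computing terms: t[1] = 13, t[2] = 2, t[3] = 7, t[4] = 18, t[5] = 21, t[6] = 2.
Since t[6] = t[2] = 2, the sequence is eventually periodic: after a pre-period of length 1 it cycles with period 4.

4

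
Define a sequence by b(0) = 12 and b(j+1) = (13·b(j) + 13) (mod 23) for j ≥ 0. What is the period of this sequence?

11

b(0) = 12, b(1) = 8, b(2) = 2, b(3) = 16, b(4) = 14, b(5) = 11, b(6) = 18, b(7) = 17, b(8) = 4, b(9) = 19, b(10) = 7, b(11) = 12.
Since b(11) = b(0) = 12, the sequence is periodic with period 11.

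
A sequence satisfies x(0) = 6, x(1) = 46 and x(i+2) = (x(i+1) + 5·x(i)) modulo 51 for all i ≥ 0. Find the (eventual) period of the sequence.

48

x(0) = 6,  x(1) = 46,  x(2) = 25,  x(3) = 0,  x(4) = 23,  x(5) = 23,  x(6) = 36,  x(7) = 49,  x(8) = 25,  x(9) = 15,  x(10) = 38,  x(11) = 11,  x(12) = 48,  x(13) = 1,  x(14) = 37,  x(15) = 42,  x(16) = 23,  x(17) = 29,  x(18) = 42,  x(19) = 34,  x(20) = 40,  x(21) = 6,  x(22) = 2,  x(23) = 32,  x(24) = 42,  x(25) = 49,  x(26) = 4,  x(27) = 45,  x(28) = 14,  x(29) = 35,  x(30) = 3,  x(31) = 25,  x(32) = 40,  x(33) = 12,  x(34) = 8,  x(35) = 17,  x(36) = 6,  x(37) = 40,  x(38) = 19,  x(39) = 15,  x(40) = 8,  x(41) = 32,  x(42) = 21,  x(43) = 28,  x(44) = 31,  x(45) = 18,  x(46) = 20,  x(47) = 8,  x(48) = 6,  x(49) = 46.
The sequence repeats with period 48.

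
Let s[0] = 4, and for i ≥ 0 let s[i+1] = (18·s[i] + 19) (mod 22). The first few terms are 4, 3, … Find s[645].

19

Computing terms: s[0] = 4,  s[1] = 3,  s[2] = 7,  s[3] = 13,  s[4] = 11,  s[5] = 19,  s[6] = 9,  s[7] = 5,  s[8] = 21,  s[9] = 1,  s[10] = 15,  s[11] = 3.
Since s[11] = s[1] = 3, the sequence is eventually periodic: after a pre-period of length 1 it cycles with period 10.
For i ≥ 1, s[i] depends only on (i - 1) mod 10. (645 - 1) mod 10 = 4, so s[645] = s[5] = 19.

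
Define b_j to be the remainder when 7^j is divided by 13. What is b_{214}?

b_1 = 7,  b_2 = 10,  b_3 = 5,  b_4 = 9,  b_5 = 11,  b_6 = 12,  b_7 = 6,  b_8 = 3,  b_9 = 8,  b_{10} = 4,  b_{11} = 2,  b_{12} = 1,  b_{13} = 7.
The sequence repeats with period 12.
So b_{214} = b_{1 + ((214-1) mod 12)} = b_{10} = 4.

4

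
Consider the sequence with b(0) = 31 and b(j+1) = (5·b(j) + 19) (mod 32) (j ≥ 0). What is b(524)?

11

Listing terms: b(0) = 31,  b(1) = 14,  b(2) = 25,  b(3) = 16,  b(4) = 3,  b(5) = 2,  b(6) = 29,  b(7) = 4,  b(8) = 7,  b(9) = 22,  b(10) = 1,  b(11) = 24,  b(12) = 11,  b(13) = 10,  b(14) = 5,  b(15) = 12,  b(16) = 15,  b(17) = 30,  b(18) = 9,  b(19) = 0,  b(20) = 19,  b(21) = 18,  b(22) = 13,  b(23) = 20,  b(24) = 23,  b(25) = 6,  b(26) = 17,  b(27) = 8,  b(28) = 27,  b(29) = 26,  b(30) = 21,  b(31) = 28,  b(32) = 31.
Since b(32) = b(0) = 31, the sequence is periodic with period 32.
(524 - 0) mod 32 = 12, so b(524) = b(12) = 11.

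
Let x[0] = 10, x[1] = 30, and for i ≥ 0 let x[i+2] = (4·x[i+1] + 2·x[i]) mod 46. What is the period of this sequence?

x[0] = 10; x[1] = 30; x[2] = 2; x[3] = 22; x[4] = 0; x[5] = 44; x[6] = 38; x[7] = 10; x[8] = 24; x[9] = 24; x[10] = 6; x[11] = 26; x[12] = 24; x[13] = 10; x[14] = 42; x[15] = 4; x[16] = 8; x[17] = 40; x[18] = 38; x[19] = 2; x[20] = 38; x[21] = 18; x[22] = 10; x[23] = 30.
The sequence repeats with period 22.

22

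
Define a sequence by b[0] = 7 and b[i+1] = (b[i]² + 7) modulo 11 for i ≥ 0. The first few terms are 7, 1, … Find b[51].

Computing terms: b[0] = 7,  b[1] = 1,  b[2] = 8,  b[3] = 5,  b[4] = 10,  b[5] = 8.
Since b[5] = b[2] = 8, the sequence is eventually periodic: after a pre-period of length 2 it cycles with period 3.
For i ≥ 2, b[i] depends only on (i - 2) mod 3. (51 - 2) mod 3 = 1, so b[51] = b[3] = 5.

5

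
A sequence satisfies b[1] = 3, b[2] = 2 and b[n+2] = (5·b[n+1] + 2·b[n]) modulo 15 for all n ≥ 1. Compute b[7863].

b[1] = 3,  b[2] = 2,  b[3] = 1,  b[4] = 9,  b[5] = 2,  b[6] = 13,  b[7] = 9,  b[8] = 11,  b[9] = 13,  b[10] = 12,  b[11] = 11,  b[12] = 4,  b[13] = 12,  b[14] = 8,  b[15] = 4,  b[16] = 6,  b[17] = 8,  b[18] = 7,  b[19] = 6,  b[20] = 14,  b[21] = 7,  b[22] = 3,  b[23] = 14,  b[24] = 1,  b[25] = 3,  b[26] = 2.
The sequence repeats with period 24.
(7863 - 1) mod 24 = 14, so b[7863] = b[15] = 4.

4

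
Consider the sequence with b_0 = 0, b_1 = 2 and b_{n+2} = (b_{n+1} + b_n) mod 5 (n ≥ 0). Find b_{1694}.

4

b_0 = 0; b_1 = 2; b_2 = 2; b_3 = 4; b_4 = 1; b_5 = 0; b_6 = 1; b_7 = 1; b_8 = 2; b_9 = 3; b_{10} = 0; b_{11} = 3; b_{12} = 3; b_{13} = 1; b_{14} = 4; b_{15} = 0; b_{16} = 4; b_{17} = 4; b_{18} = 3; b_{19} = 2; b_{20} = 0; b_{21} = 2.
Since (b_{20}, b_{21}) = (b_0, b_1) = (0, 2) (two consecutive terms determine the rest), the sequence is periodic with period 20.
So b_{1694} = b_{0 + ((1694-0) mod 20)} = b_{14} = 4.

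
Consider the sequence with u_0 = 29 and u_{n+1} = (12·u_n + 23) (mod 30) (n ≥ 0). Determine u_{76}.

29

u_0 = 29; u_1 = 11; u_2 = 5; u_3 = 23; u_4 = 29.
The sequence repeats with period 4.
So u_{76} = u_{0 + ((76-0) mod 4)} = u_0 = 29.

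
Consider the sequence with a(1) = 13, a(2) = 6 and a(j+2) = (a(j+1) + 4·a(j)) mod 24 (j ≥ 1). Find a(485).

Computing terms: a(1) = 13,  a(2) = 6,  a(3) = 10,  a(4) = 10,  a(5) = 2,  a(6) = 18,  a(7) = 2,  a(8) = 2,  a(9) = 10,  a(10) = 18,  a(11) = 10,  a(12) = 10.
Since (a(11), a(12)) = (a(3), a(4)) = (10, 10) (two consecutive terms determine the rest), the sequence is eventually periodic: after a pre-period of length 2 it cycles with period 8.
For j ≥ 3, a(j) depends only on (j - 3) mod 8. (485 - 3) mod 8 = 2, so a(485) = a(5) = 2.

2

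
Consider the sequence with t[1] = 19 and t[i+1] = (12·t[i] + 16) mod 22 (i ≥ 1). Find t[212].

Computing terms: t[1] = 19,  t[2] = 2,  t[3] = 18,  t[4] = 12,  t[5] = 6,  t[6] = 0,  t[7] = 16,  t[8] = 10,  t[9] = 4,  t[10] = 20,  t[11] = 14,  t[12] = 8,  t[13] = 2.
Since t[13] = t[2] = 2, the sequence is eventually periodic: after a pre-period of length 1 it cycles with period 11.
For i ≥ 2, t[i] depends only on (i - 2) mod 11. (212 - 2) mod 11 = 1, so t[212] = t[3] = 18.

18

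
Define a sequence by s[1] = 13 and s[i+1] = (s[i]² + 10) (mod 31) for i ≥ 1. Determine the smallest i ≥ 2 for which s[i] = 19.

4

We have s[1] = 13,  s[2] = 24,  s[3] = 28,  s[4] = 19,  s[5] = 30,  s[6] = 11,  s[7] = 7,  s[8] = 28.
Since s[8] = s[3] = 28, the sequence is eventually periodic: after a pre-period of length 2 it cycles with period 5.
The value 19 first appears (with i ≥ 2) at s[4].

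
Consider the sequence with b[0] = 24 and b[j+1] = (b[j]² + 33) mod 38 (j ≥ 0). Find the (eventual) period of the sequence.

4

b[0] = 24,  b[1] = 1,  b[2] = 34,  b[3] = 11,  b[4] = 2,  b[5] = 37,  b[6] = 34.
Since b[6] = b[2] = 34, the sequence is eventually periodic: after a pre-period of length 2 it cycles with period 4.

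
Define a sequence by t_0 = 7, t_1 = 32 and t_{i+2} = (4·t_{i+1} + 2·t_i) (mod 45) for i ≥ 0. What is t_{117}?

Listing terms: t_0 = 7, t_1 = 32, t_2 = 7, t_3 = 2, t_4 = 22, t_5 = 2, t_6 = 7, t_7 = 32.
Since (t_6, t_7) = (t_0, t_1) = (7, 32) (two consecutive terms determine the rest), the sequence is periodic with period 6.
So t_{117} = t_{0 + ((117-0) mod 6)} = t_3 = 2.

2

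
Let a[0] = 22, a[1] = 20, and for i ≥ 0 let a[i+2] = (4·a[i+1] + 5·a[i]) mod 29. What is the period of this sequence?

14

Computing terms: a[0] = 22; a[1] = 20; a[2] = 16; a[3] = 19; a[4] = 11; a[5] = 23; a[6] = 2; a[7] = 7; a[8] = 9; a[9] = 13; a[10] = 10; a[11] = 18; a[12] = 6; a[13] = 27; a[14] = 22; a[15] = 20.
The sequence repeats with period 14.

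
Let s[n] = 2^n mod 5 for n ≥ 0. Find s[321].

Computing terms: s[0] = 1,  s[1] = 2,  s[2] = 4,  s[3] = 3,  s[4] = 1.
Since s[4] = s[0] = 1, the sequence is periodic with period 4.
(321 - 0) mod 4 = 1, so s[321] = s[1] = 2.

2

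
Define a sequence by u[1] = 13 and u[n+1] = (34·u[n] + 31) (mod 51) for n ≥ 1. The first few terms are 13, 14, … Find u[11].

u[1] = 13; u[2] = 14; u[3] = 48; u[4] = 31; u[5] = 14.
Since u[5] = u[2] = 14, the sequence is eventually periodic: after a pre-period of length 1 it cycles with period 3.
For n ≥ 2, u[n] depends only on (n - 2) mod 3. (11 - 2) mod 3 = 0, so u[11] = u[2] = 14.

14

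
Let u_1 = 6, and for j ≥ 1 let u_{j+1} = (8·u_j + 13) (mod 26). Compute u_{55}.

u_1 = 6, u_2 = 9, u_3 = 7, u_4 = 17, u_5 = 19, u_6 = 9.
Since u_6 = u_2 = 9, the sequence is eventually periodic: after a pre-period of length 1 it cycles with period 4.
For j ≥ 2, u_j depends only on (j - 2) mod 4. (55 - 2) mod 4 = 1, so u_{55} = u_3 = 7.

7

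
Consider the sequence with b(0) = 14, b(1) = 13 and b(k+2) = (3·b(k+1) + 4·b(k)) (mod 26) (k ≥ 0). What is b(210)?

b(0) = 14, b(1) = 13, b(2) = 17, b(3) = 25, b(4) = 13, b(5) = 9, b(6) = 1, b(7) = 13, b(8) = 17.
Since (b(7), b(8)) = (b(1), b(2)) = (13, 17) (two consecutive terms determine the rest), the sequence is eventually periodic: after a pre-period of length 1 it cycles with period 6.
For k ≥ 1, b(k) depends only on (k - 1) mod 6. (210 - 1) mod 6 = 5, so b(210) = b(6) = 1.

1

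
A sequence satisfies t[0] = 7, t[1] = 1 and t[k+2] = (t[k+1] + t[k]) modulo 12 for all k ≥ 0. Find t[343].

We have t[0] = 7, t[1] = 1, t[2] = 8, t[3] = 9, t[4] = 5, t[5] = 2, t[6] = 7, t[7] = 9, t[8] = 4, t[9] = 1, t[10] = 5, t[11] = 6, t[12] = 11, t[13] = 5, t[14] = 4, t[15] = 9, t[16] = 1, t[17] = 10, t[18] = 11, t[19] = 9, t[20] = 8, t[21] = 5, t[22] = 1, t[23] = 6, t[24] = 7, t[25] = 1.
The sequence repeats with period 24.
(343 - 0) mod 24 = 7, so t[343] = t[7] = 9.

9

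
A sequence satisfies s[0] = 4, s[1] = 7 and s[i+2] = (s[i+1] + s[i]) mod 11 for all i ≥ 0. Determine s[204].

7

Computing terms: s[0] = 4; s[1] = 7; s[2] = 0; s[3] = 7; s[4] = 7; s[5] = 3; s[6] = 10; s[7] = 2; s[8] = 1; s[9] = 3; s[10] = 4; s[11] = 7.
The sequence repeats with period 10.
So s[204] = s[0 + ((204-0) mod 10)] = s[4] = 7.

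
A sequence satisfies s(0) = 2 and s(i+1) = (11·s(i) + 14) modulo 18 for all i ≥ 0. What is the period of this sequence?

6

Computing terms: s(0) = 2, s(1) = 0, s(2) = 14, s(3) = 6, s(4) = 8, s(5) = 12, s(6) = 2.
The sequence repeats with period 6.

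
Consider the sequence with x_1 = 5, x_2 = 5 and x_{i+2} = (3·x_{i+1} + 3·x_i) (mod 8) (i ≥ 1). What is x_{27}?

6

Listing terms: x_1 = 5, x_2 = 5, x_3 = 6, x_4 = 1, x_5 = 5, x_6 = 2, x_7 = 5, x_8 = 5.
Since (x_7, x_8) = (x_1, x_2) = (5, 5) (two consecutive terms determine the rest), the sequence is periodic with period 6.
(27 - 1) mod 6 = 2, so x_{27} = x_3 = 6.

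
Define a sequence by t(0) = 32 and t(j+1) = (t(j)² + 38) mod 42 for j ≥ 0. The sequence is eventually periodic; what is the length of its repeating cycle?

t(0) = 32; t(1) = 12; t(2) = 14; t(3) = 24; t(4) = 26; t(5) = 0; t(6) = 38; t(7) = 12.
Since t(7) = t(1) = 12, the sequence is eventually periodic: after a pre-period of length 1 it cycles with period 6.

6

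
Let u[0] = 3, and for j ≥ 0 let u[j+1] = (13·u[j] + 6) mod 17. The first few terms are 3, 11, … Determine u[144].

3

u[0] = 3, u[1] = 11, u[2] = 13, u[3] = 5, u[4] = 3.
The sequence repeats with period 4.
(144 - 0) mod 4 = 0, so u[144] = u[0] = 3.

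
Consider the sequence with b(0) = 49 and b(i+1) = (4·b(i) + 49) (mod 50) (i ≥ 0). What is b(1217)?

5

We have b(0) = 49,  b(1) = 45,  b(2) = 29,  b(3) = 15,  b(4) = 9,  b(5) = 35,  b(6) = 39,  b(7) = 5,  b(8) = 19,  b(9) = 25,  b(10) = 49.
Since b(10) = b(0) = 49, the sequence is periodic with period 10.
So b(1217) = b(0 + ((1217-0) mod 10)) = b(7) = 5.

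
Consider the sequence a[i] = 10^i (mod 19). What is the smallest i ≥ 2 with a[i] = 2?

17

Listing terms: a[1] = 10,  a[2] = 5,  a[3] = 12,  a[4] = 6,  a[5] = 3,  a[6] = 11,  a[7] = 15,  a[8] = 17,  a[9] = 18,  a[10] = 9,  a[11] = 14,  a[12] = 7,  a[13] = 13,  a[14] = 16,  a[15] = 8,  a[16] = 4,  a[17] = 2,  a[18] = 1,  a[19] = 10.
The sequence repeats with period 18.
The value 2 first appears (with i ≥ 2) at a[17].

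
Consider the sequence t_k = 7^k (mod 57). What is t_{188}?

t_1 = 7,  t_2 = 49,  t_3 = 1,  t_4 = 7.
The sequence repeats with period 3.
So t_{188} = t_{1 + ((188-1) mod 3)} = t_2 = 49.

49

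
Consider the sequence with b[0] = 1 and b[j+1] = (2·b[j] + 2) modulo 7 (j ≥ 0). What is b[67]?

4

We have b[0] = 1, b[1] = 4, b[2] = 3, b[3] = 1.
The sequence repeats with period 3.
(67 - 0) mod 3 = 1, so b[67] = b[1] = 4.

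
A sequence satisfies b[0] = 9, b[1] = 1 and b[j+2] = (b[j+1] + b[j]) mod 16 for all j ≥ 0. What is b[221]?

0

We have b[0] = 9; b[1] = 1; b[2] = 10; b[3] = 11; b[4] = 5; b[5] = 0; b[6] = 5; b[7] = 5; b[8] = 10; b[9] = 15; b[10] = 9; b[11] = 8; b[12] = 1; b[13] = 9; b[14] = 10; b[15] = 3; b[16] = 13; b[17] = 0; b[18] = 13; b[19] = 13; b[20] = 10; b[21] = 7; b[22] = 1; b[23] = 8; b[24] = 9; b[25] = 1.
Since (b[24], b[25]) = (b[0], b[1]) = (9, 1) (two consecutive terms determine the rest), the sequence is periodic with period 24.
(221 - 0) mod 24 = 5, so b[221] = b[5] = 0.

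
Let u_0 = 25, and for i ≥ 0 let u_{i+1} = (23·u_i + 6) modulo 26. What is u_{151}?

9

u_0 = 25, u_1 = 9, u_2 = 5, u_3 = 17, u_4 = 7, u_5 = 11, u_6 = 25.
Since u_6 = u_0 = 25, the sequence is periodic with period 6.
So u_{151} = u_{0 + ((151-0) mod 6)} = u_1 = 9.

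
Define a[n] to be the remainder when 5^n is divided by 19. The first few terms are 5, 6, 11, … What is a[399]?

Listing terms: a[1] = 5,  a[2] = 6,  a[3] = 11,  a[4] = 17,  a[5] = 9,  a[6] = 7,  a[7] = 16,  a[8] = 4,  a[9] = 1,  a[10] = 5.
Since a[10] = a[1] = 5, the sequence is periodic with period 9.
So a[399] = a[1 + ((399-1) mod 9)] = a[3] = 11.

11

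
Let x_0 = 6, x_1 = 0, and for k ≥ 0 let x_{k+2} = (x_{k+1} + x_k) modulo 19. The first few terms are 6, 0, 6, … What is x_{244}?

14

We have x_0 = 6, x_1 = 0, x_2 = 6, x_3 = 6, x_4 = 12, x_5 = 18, x_6 = 11, x_7 = 10, x_8 = 2, x_9 = 12, x_{10} = 14, x_{11} = 7, x_{12} = 2, x_{13} = 9, x_{14} = 11, x_{15} = 1, x_{16} = 12, x_{17} = 13, x_{18} = 6, x_{19} = 0.
Since (x_{18}, x_{19}) = (x_0, x_1) = (6, 0) (two consecutive terms determine the rest), the sequence is periodic with period 18.
(244 - 0) mod 18 = 10, so x_{244} = x_{10} = 14.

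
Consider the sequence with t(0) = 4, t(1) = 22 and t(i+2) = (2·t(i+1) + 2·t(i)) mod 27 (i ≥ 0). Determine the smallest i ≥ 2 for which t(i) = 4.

Listing terms: t(0) = 4,  t(1) = 22,  t(2) = 25,  t(3) = 13,  t(4) = 22,  t(5) = 16,  t(6) = 22,  t(7) = 22,  t(8) = 7,  t(9) = 4,  t(10) = 22.
The sequence repeats with period 9.
The value 4 next appears (with i ≥ 2) at t(9).

9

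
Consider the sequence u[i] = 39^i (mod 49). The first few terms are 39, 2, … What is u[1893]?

We have u[1] = 39, u[2] = 2, u[3] = 29, u[4] = 4, u[5] = 9, u[6] = 8, u[7] = 18, u[8] = 16, u[9] = 36, u[10] = 32, u[11] = 23, u[12] = 15, u[13] = 46, u[14] = 30, u[15] = 43, u[16] = 11, u[17] = 37, u[18] = 22, u[19] = 25, u[20] = 44, u[21] = 1, u[22] = 39.
The sequence repeats with period 21.
So u[1893] = u[1 + ((1893-1) mod 21)] = u[3] = 29.

29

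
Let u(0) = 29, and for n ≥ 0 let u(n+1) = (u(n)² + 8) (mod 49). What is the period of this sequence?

Listing terms: u(0) = 29,  u(1) = 16,  u(2) = 19,  u(3) = 26,  u(4) = 47,  u(5) = 12,  u(6) = 5,  u(7) = 33,  u(8) = 19.
Since u(8) = u(2) = 19, the sequence is eventually periodic: after a pre-period of length 2 it cycles with period 6.

6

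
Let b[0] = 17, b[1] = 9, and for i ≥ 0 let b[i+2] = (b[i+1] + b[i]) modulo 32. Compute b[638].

26

b[0] = 17; b[1] = 9; b[2] = 26; b[3] = 3; b[4] = 29; b[5] = 0; b[6] = 29; b[7] = 29; b[8] = 26; b[9] = 23; b[10] = 17; b[11] = 8; b[12] = 25; b[13] = 1; b[14] = 26; b[15] = 27; b[16] = 21; b[17] = 16; b[18] = 5; b[19] = 21; b[20] = 26; b[21] = 15; b[22] = 9; b[23] = 24; b[24] = 1; b[25] = 25; b[26] = 26; b[27] = 19; b[28] = 13; b[29] = 0; b[30] = 13; b[31] = 13; b[32] = 26; b[33] = 7; b[34] = 1; b[35] = 8; b[36] = 9; b[37] = 17; b[38] = 26; b[39] = 11; b[40] = 5; b[41] = 16; b[42] = 21; b[43] = 5; b[44] = 26; b[45] = 31; b[46] = 25; b[47] = 24; b[48] = 17; b[49] = 9.
Since (b[48], b[49]) = (b[0], b[1]) = (17, 9) (two consecutive terms determine the rest), the sequence is periodic with period 48.
(638 - 0) mod 48 = 14, so b[638] = b[14] = 26.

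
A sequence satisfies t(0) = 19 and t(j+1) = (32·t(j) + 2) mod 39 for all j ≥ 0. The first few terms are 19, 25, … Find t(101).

Computing terms: t(0) = 19, t(1) = 25, t(2) = 22, t(3) = 4, t(4) = 13, t(5) = 28, t(6) = 1, t(7) = 34, t(8) = 37, t(9) = 16, t(10) = 7, t(11) = 31, t(12) = 19.
Since t(12) = t(0) = 19, the sequence is periodic with period 12.
So t(101) = t(0 + ((101-0) mod 12)) = t(5) = 28.

28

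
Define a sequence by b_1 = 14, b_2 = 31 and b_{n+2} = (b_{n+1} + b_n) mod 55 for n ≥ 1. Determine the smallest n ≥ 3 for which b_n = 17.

20

Computing terms: b_1 = 14,  b_2 = 31,  b_3 = 45,  b_4 = 21,  b_5 = 11,  b_6 = 32,  b_7 = 43,  b_8 = 20,  b_9 = 8,  b_{10} = 28,  b_{11} = 36,  b_{12} = 9,  b_{13} = 45,  b_{14} = 54,  b_{15} = 44,  b_{16} = 43,  b_{17} = 32,  b_{18} = 20,  b_{19} = 52,  b_{20} = 17,  b_{21} = 14,  b_{22} = 31.
The sequence repeats with period 20.
The value 17 first appears (with n ≥ 3) at b_{20}.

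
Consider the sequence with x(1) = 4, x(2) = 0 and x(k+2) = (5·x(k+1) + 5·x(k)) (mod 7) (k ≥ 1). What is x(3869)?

We have x(1) = 4, x(2) = 0, x(3) = 6, x(4) = 2, x(5) = 5, x(6) = 0, x(7) = 4, x(8) = 6, x(9) = 1, x(10) = 0, x(11) = 5, x(12) = 4, x(13) = 3, x(14) = 0, x(15) = 1, x(16) = 5, x(17) = 2, x(18) = 0, x(19) = 3, x(20) = 1, x(21) = 6, x(22) = 0, x(23) = 2, x(24) = 3, x(25) = 4, x(26) = 0.
The sequence repeats with period 24.
So x(3869) = x(1 + ((3869-1) mod 24)) = x(5) = 5.

5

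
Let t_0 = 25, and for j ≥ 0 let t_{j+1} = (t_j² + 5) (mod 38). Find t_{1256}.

We have t_0 = 25,  t_1 = 22,  t_2 = 33,  t_3 = 30,  t_4 = 31,  t_5 = 16,  t_6 = 33.
Since t_6 = t_2 = 33, the sequence is eventually periodic: after a pre-period of length 2 it cycles with period 4.
For j ≥ 2, t_j depends only on (j - 2) mod 4. (1256 - 2) mod 4 = 2, so t_{1256} = t_4 = 31.

31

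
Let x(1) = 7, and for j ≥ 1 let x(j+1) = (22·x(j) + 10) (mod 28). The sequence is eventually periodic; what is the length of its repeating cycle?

7

Listing terms: x(1) = 7,  x(2) = 24,  x(3) = 6,  x(4) = 2,  x(5) = 26,  x(6) = 22,  x(7) = 18,  x(8) = 14,  x(9) = 10,  x(10) = 6.
Since x(10) = x(3) = 6, the sequence is eventually periodic: after a pre-period of length 2 it cycles with period 7.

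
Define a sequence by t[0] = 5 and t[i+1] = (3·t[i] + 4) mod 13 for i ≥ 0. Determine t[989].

We have t[0] = 5; t[1] = 6; t[2] = 9; t[3] = 5.
The sequence repeats with period 3.
So t[989] = t[0 + ((989-0) mod 3)] = t[2] = 9.

9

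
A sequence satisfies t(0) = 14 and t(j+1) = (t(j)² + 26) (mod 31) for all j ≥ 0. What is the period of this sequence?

We have t(0) = 14,  t(1) = 5,  t(2) = 20,  t(3) = 23,  t(4) = 28,  t(5) = 4,  t(6) = 11,  t(7) = 23.
Since t(7) = t(3) = 23, the sequence is eventually periodic: after a pre-period of length 3 it cycles with period 4.

4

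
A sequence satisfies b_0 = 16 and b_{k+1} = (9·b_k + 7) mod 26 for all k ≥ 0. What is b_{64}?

8

Computing terms: b_0 = 16, b_1 = 21, b_2 = 14, b_3 = 3, b_4 = 8, b_5 = 1, b_6 = 16.
The sequence repeats with period 6.
(64 - 0) mod 6 = 4, so b_{64} = b_4 = 8.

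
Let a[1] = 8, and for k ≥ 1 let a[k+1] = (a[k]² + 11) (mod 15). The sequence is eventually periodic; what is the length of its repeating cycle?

Listing terms: a[1] = 8,  a[2] = 0,  a[3] = 11,  a[4] = 12,  a[5] = 5,  a[6] = 6,  a[7] = 2,  a[8] = 0.
Since a[8] = a[2] = 0, the sequence is eventually periodic: after a pre-period of length 1 it cycles with period 6.

6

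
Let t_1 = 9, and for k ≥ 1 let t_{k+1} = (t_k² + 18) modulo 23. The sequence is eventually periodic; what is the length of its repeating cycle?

t_1 = 9, t_2 = 7, t_3 = 21, t_4 = 22, t_5 = 19, t_6 = 11, t_7 = 1, t_8 = 19.
Since t_8 = t_5 = 19, the sequence is eventually periodic: after a pre-period of length 4 it cycles with period 3.

3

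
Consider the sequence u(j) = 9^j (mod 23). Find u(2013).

Computing terms: u(0) = 1; u(1) = 9; u(2) = 12; u(3) = 16; u(4) = 6; u(5) = 8; u(6) = 3; u(7) = 4; u(8) = 13; u(9) = 2; u(10) = 18; u(11) = 1.
Since u(11) = u(0) = 1, the sequence is periodic with period 11.
(2013 - 0) mod 11 = 0, so u(2013) = u(0) = 1.

1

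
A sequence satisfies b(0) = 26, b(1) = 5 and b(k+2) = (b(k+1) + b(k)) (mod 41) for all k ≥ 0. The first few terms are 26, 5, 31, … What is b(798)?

6

Computing terms: b(0) = 26, b(1) = 5, b(2) = 31, b(3) = 36, b(4) = 26, b(5) = 21, b(6) = 6, b(7) = 27, b(8) = 33, b(9) = 19, b(10) = 11, b(11) = 30, b(12) = 0, b(13) = 30, b(14) = 30, b(15) = 19, b(16) = 8, b(17) = 27, b(18) = 35, b(19) = 21, b(20) = 15, b(21) = 36, b(22) = 10, b(23) = 5, b(24) = 15, b(25) = 20, b(26) = 35, b(27) = 14, b(28) = 8, b(29) = 22, b(30) = 30, b(31) = 11, b(32) = 0, b(33) = 11, b(34) = 11, b(35) = 22, b(36) = 33, b(37) = 14, b(38) = 6, b(39) = 20, b(40) = 26, b(41) = 5.
The sequence repeats with period 40.
(798 - 0) mod 40 = 38, so b(798) = b(38) = 6.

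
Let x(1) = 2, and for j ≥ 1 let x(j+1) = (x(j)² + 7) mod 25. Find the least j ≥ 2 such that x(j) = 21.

8

Listing terms: x(1) = 2; x(2) = 11; x(3) = 3; x(4) = 16; x(5) = 13; x(6) = 1; x(7) = 8; x(8) = 21; x(9) = 23; x(10) = 11.
Since x(10) = x(2) = 11, the sequence is eventually periodic: after a pre-period of length 1 it cycles with period 8.
The value 21 first appears (with j ≥ 2) at x(8).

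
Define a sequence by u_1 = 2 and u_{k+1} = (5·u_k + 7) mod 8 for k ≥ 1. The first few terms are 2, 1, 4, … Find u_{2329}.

Listing terms: u_1 = 2, u_2 = 1, u_3 = 4, u_4 = 3, u_5 = 6, u_6 = 5, u_7 = 0, u_8 = 7, u_9 = 2.
The sequence repeats with period 8.
So u_{2329} = u_{1 + ((2329-1) mod 8)} = u_1 = 2.

2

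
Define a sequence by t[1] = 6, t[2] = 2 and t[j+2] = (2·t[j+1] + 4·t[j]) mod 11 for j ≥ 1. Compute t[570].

3

t[1] = 6, t[2] = 2, t[3] = 6, t[4] = 9, t[5] = 9, t[6] = 10, t[7] = 1, t[8] = 9, t[9] = 0, t[10] = 3, t[11] = 6, t[12] = 2.
Since (t[11], t[12]) = (t[1], t[2]) = (6, 2) (two consecutive terms determine the rest), the sequence is periodic with period 10.
(570 - 1) mod 10 = 9, so t[570] = t[10] = 3.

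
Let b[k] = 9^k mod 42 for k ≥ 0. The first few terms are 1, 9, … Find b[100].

9

Listing terms: b[0] = 1; b[1] = 9; b[2] = 39; b[3] = 15; b[4] = 9.
Since b[4] = b[1] = 9, the sequence is eventually periodic: after a pre-period of length 1 it cycles with period 3.
For k ≥ 1, b[k] depends only on (k - 1) mod 3. (100 - 1) mod 3 = 0, so b[100] = b[1] = 9.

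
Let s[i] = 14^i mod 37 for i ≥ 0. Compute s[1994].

11

Computing terms: s[0] = 1,  s[1] = 14,  s[2] = 11,  s[3] = 6,  s[4] = 10,  s[5] = 29,  s[6] = 36,  s[7] = 23,  s[8] = 26,  s[9] = 31,  s[10] = 27,  s[11] = 8,  s[12] = 1.
The sequence repeats with period 12.
So s[1994] = s[0 + ((1994-0) mod 12)] = s[2] = 11.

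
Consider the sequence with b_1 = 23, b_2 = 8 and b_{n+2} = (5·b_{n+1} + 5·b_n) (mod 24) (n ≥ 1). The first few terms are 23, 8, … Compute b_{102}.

5

Listing terms: b_1 = 23; b_2 = 8; b_3 = 11; b_4 = 23; b_5 = 2; b_6 = 5; b_7 = 11; b_8 = 8; b_9 = 23; b_{10} = 11; b_{11} = 2; b_{12} = 17; b_{13} = 23; b_{14} = 8.
The sequence repeats with period 12.
(102 - 1) mod 12 = 5, so b_{102} = b_6 = 5.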